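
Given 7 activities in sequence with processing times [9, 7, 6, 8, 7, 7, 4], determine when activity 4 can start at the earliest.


Activity 4 starts after activities 1 through 3 complete.
Predecessor durations: [9, 7, 6]
ES = 9 + 7 + 6 = 22

22


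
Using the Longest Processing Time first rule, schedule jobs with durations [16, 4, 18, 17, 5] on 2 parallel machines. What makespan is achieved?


Sort jobs in decreasing order (LPT): [18, 17, 16, 5, 4]
Assign each job to the least loaded machine:
  Machine 1: jobs [18, 5, 4], load = 27
  Machine 2: jobs [17, 16], load = 33
Makespan = max load = 33

33


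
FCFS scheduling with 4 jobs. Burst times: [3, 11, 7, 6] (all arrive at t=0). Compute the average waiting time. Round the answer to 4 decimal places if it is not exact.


FCFS order (as given): [3, 11, 7, 6]
Waiting times:
  Job 1: wait = 0
  Job 2: wait = 3
  Job 3: wait = 14
  Job 4: wait = 21
Sum of waiting times = 38
Average waiting time = 38/4 = 9.5

9.5


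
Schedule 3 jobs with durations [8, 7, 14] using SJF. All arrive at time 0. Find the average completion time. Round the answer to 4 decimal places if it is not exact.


SJF order (ascending): [7, 8, 14]
Completion times:
  Job 1: burst=7, C=7
  Job 2: burst=8, C=15
  Job 3: burst=14, C=29
Average completion = 51/3 = 17.0

17.0


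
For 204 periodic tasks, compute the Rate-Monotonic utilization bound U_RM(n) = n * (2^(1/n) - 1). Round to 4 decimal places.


Compute 2^(1/204) = 1.0034035593
Subtract 1: 1.0034035593 - 1 = 0.0034035593
Multiply by n: 204 * 0.0034035593 = 0.6943260972
Round to 4 dp: 0.6943

0.6943


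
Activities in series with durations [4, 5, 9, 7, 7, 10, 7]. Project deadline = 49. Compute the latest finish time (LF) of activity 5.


LF(activity 5) = deadline - sum of successor durations
Successors: activities 6 through 7 with durations [10, 7]
Sum of successor durations = 17
LF = 49 - 17 = 32

32


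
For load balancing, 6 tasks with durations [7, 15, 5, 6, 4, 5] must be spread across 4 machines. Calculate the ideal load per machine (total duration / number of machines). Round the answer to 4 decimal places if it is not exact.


Total processing time = 7 + 15 + 5 + 6 + 4 + 5 = 42
Number of machines = 4
Ideal balanced load = 42 / 4 = 10.5

10.5


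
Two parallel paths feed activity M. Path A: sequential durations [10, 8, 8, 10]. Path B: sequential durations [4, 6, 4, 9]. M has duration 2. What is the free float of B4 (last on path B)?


ES(B4) = sum of predecessors on chain B = 14
EF(B4) = ES + duration = 14 + 9 = 23
Successor of B4 is M. ES(M) = max(sum(A), sum(B)) = max(36, 23) = 36
Free float = ES(successor) - EF(current) = 36 - 23 = 13

13


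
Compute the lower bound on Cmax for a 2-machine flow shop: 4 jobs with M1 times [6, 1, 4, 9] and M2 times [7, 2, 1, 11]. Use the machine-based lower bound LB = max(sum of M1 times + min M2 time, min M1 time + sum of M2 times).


LB1 = sum(M1 times) + min(M2 times) = 20 + 1 = 21
LB2 = min(M1 times) + sum(M2 times) = 1 + 21 = 22
Lower bound = max(LB1, LB2) = max(21, 22) = 22

22


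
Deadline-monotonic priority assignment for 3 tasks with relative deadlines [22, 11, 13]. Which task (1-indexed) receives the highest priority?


Sort tasks by relative deadline (ascending):
  Task 2: deadline = 11
  Task 3: deadline = 13
  Task 1: deadline = 22
Priority order (highest first): [2, 3, 1]
Highest priority task = 2

2


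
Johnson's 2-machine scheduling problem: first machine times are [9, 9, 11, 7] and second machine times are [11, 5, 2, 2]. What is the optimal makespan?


Apply Johnson's rule:
  Group 1 (a <= b): [(1, 9, 11)]
  Group 2 (a > b): [(2, 9, 5), (3, 11, 2), (4, 7, 2)]
Optimal job order: [1, 2, 3, 4]
Schedule:
  Job 1: M1 done at 9, M2 done at 20
  Job 2: M1 done at 18, M2 done at 25
  Job 3: M1 done at 29, M2 done at 31
  Job 4: M1 done at 36, M2 done at 38
Makespan = 38

38


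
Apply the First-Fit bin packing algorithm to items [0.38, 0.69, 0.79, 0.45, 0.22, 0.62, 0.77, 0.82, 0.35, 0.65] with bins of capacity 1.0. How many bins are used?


Place items sequentially using First-Fit:
  Item 0.38 -> new Bin 1
  Item 0.69 -> new Bin 2
  Item 0.79 -> new Bin 3
  Item 0.45 -> Bin 1 (now 0.83)
  Item 0.22 -> Bin 2 (now 0.91)
  Item 0.62 -> new Bin 4
  Item 0.77 -> new Bin 5
  Item 0.82 -> new Bin 6
  Item 0.35 -> Bin 4 (now 0.97)
  Item 0.65 -> new Bin 7
Total bins used = 7

7


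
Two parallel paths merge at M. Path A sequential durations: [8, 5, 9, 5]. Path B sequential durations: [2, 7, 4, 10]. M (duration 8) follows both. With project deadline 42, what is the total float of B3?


Forward pass: ES(B3) = sum of predecessors on chain B = 9
EF = ES + duration = 9 + 4 = 13
Backward pass: LF(M) = deadline = 42; LS(M) = 42 - 8 = 34
LF(B3) = LS(M) - sum(successors on chain B) = 34 - 10 = 24
LS = LF - duration = 24 - 4 = 20
Total float = LS - ES = 20 - 9 = 11

11


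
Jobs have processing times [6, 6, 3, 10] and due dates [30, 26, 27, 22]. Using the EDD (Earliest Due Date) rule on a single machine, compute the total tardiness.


Sort by due date (EDD order): [(10, 22), (6, 26), (3, 27), (6, 30)]
Compute completion times and tardiness:
  Job 1: p=10, d=22, C=10, tardiness=max(0,10-22)=0
  Job 2: p=6, d=26, C=16, tardiness=max(0,16-26)=0
  Job 3: p=3, d=27, C=19, tardiness=max(0,19-27)=0
  Job 4: p=6, d=30, C=25, tardiness=max(0,25-30)=0
Total tardiness = 0

0


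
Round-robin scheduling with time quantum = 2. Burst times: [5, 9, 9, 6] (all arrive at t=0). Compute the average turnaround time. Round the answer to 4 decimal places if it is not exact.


Time quantum = 2
Execution trace:
  J1 runs 2 units, time = 2
  J2 runs 2 units, time = 4
  J3 runs 2 units, time = 6
  J4 runs 2 units, time = 8
  J1 runs 2 units, time = 10
  J2 runs 2 units, time = 12
  J3 runs 2 units, time = 14
  J4 runs 2 units, time = 16
  J1 runs 1 units, time = 17
  J2 runs 2 units, time = 19
  J3 runs 2 units, time = 21
  J4 runs 2 units, time = 23
  J2 runs 2 units, time = 25
  J3 runs 2 units, time = 27
  J2 runs 1 units, time = 28
  J3 runs 1 units, time = 29
Finish times: [17, 28, 29, 23]
Average turnaround = 97/4 = 24.25

24.25


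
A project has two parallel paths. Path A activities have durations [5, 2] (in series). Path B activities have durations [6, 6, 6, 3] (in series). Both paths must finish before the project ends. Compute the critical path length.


Path A total = 5 + 2 = 7
Path B total = 6 + 6 + 6 + 3 = 21
Critical path = longest path = max(7, 21) = 21

21


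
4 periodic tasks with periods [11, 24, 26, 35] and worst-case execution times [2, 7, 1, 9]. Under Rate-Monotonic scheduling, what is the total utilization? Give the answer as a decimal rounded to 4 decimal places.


Compute individual utilizations (exact fractions):
  Task 1: C/T = 2/11 (approx. 0.1818)
  Task 2: C/T = 7/24 (approx. 0.2917)
  Task 3: C/T = 1/26 (approx. 0.0385)
  Task 4: C/T = 9/35 (approx. 0.2571)
Total utilization U = 2/11 + 7/24 + 1/26 + 9/35 = 92383/120120
Rounded to 4 decimal places: U = 0.7691
RM (Liu & Layland) bound for 4 tasks = 0.756828; compare with U = 92383/120120 (approx. 0.769089)
bound < U <= 1, so the RM sufficient condition is not met (inconclusive; an exact test such as response-time analysis is needed).

0.7691


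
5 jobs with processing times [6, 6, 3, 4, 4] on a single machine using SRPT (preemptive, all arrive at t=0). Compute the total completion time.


Since all jobs arrive at t=0, SRPT equals SPT ordering.
SPT order: [3, 4, 4, 6, 6]
Completion times:
  Job 1: p=3, C=3
  Job 2: p=4, C=7
  Job 3: p=4, C=11
  Job 4: p=6, C=17
  Job 5: p=6, C=23
Total completion time = 3 + 7 + 11 + 17 + 23 = 61

61


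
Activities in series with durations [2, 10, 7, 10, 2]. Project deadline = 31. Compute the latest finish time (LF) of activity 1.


LF(activity 1) = deadline - sum of successor durations
Successors: activities 2 through 5 with durations [10, 7, 10, 2]
Sum of successor durations = 29
LF = 31 - 29 = 2

2


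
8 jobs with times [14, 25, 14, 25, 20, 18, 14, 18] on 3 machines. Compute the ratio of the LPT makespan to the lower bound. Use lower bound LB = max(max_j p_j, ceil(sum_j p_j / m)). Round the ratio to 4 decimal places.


LPT order: [25, 25, 20, 18, 18, 14, 14, 14]
Machine loads after assignment: [43, 53, 52]
LPT makespan = 53
Lower bound = max(max_job, ceil(total/3)) = max(25, 50) = 50
Ratio = 53 / 50 = 1.06

1.06


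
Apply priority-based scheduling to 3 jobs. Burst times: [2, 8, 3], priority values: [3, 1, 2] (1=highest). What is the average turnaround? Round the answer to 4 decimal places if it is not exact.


Sort by priority (ascending = highest first):
Order: [(1, 8), (2, 3), (3, 2)]
Completion times:
  Priority 1, burst=8, C=8
  Priority 2, burst=3, C=11
  Priority 3, burst=2, C=13
Average turnaround = 32/3 = 10.6667

10.6667


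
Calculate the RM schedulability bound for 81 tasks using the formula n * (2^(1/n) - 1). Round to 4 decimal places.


Compute 2^(1/81) = 1.0085940916
Subtract 1: 1.0085940916 - 1 = 0.0085940916
Multiply by n: 81 * 0.0085940916 = 0.6961214196
Round to 4 dp: 0.6961

0.6961


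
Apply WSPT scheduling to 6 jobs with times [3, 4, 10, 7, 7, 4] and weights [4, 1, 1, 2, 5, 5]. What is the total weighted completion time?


Compute p/w ratios and sort ascending (WSPT): [(3, 4), (4, 5), (7, 5), (7, 2), (4, 1), (10, 1)]
Compute weighted completion times:
  Job (p=3,w=4): C=3, w*C=4*3=12
  Job (p=4,w=5): C=7, w*C=5*7=35
  Job (p=7,w=5): C=14, w*C=5*14=70
  Job (p=7,w=2): C=21, w*C=2*21=42
  Job (p=4,w=1): C=25, w*C=1*25=25
  Job (p=10,w=1): C=35, w*C=1*35=35
Total weighted completion time = 219

219


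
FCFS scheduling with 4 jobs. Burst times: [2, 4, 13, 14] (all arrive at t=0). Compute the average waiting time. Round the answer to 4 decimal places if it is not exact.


FCFS order (as given): [2, 4, 13, 14]
Waiting times:
  Job 1: wait = 0
  Job 2: wait = 2
  Job 3: wait = 6
  Job 4: wait = 19
Sum of waiting times = 27
Average waiting time = 27/4 = 6.75

6.75


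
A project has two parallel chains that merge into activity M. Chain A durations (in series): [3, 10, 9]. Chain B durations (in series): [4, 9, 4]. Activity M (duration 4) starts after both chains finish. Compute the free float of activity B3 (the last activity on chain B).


ES(B3) = sum of predecessors on chain B = 13
EF(B3) = ES + duration = 13 + 4 = 17
Successor of B3 is M. ES(M) = max(sum(A), sum(B)) = max(22, 17) = 22
Free float = ES(successor) - EF(current) = 22 - 17 = 5

5


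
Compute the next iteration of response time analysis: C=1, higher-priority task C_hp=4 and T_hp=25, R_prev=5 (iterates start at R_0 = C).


R_next = C + ceil(R_prev / T_hp) * C_hp
ceil(5 / 25) = ceil(0.2) = 1
Interference = 1 * 4 = 4
R_next = 1 + 4 = 5
R_next = R_prev, so the iteration has converged (response time = 5).

5


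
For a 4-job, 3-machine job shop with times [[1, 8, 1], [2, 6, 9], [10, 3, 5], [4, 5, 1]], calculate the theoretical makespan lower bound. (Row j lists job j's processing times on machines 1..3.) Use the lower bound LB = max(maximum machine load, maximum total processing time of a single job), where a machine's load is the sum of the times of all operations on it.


Machine loads:
  Machine 1: 1 + 2 + 10 + 4 = 17
  Machine 2: 8 + 6 + 3 + 5 = 22
  Machine 3: 1 + 9 + 5 + 1 = 16
Max machine load = 22
Job totals:
  Job 1: 10
  Job 2: 17
  Job 3: 18
  Job 4: 10
Max job total = 18
Lower bound = max(22, 18) = 22

22


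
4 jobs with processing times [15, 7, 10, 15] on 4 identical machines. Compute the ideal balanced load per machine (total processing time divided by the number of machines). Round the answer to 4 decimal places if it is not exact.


Total processing time = 15 + 7 + 10 + 15 = 47
Number of machines = 4
Ideal balanced load = 47 / 4 = 11.75

11.75


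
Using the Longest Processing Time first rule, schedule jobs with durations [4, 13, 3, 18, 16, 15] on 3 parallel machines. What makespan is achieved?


Sort jobs in decreasing order (LPT): [18, 16, 15, 13, 4, 3]
Assign each job to the least loaded machine:
  Machine 1: jobs [18, 3], load = 21
  Machine 2: jobs [16, 4], load = 20
  Machine 3: jobs [15, 13], load = 28
Makespan = max load = 28

28


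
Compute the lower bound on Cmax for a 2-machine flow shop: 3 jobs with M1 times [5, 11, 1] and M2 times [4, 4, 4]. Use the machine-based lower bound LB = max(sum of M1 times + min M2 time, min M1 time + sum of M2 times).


LB1 = sum(M1 times) + min(M2 times) = 17 + 4 = 21
LB2 = min(M1 times) + sum(M2 times) = 1 + 12 = 13
Lower bound = max(LB1, LB2) = max(21, 13) = 21

21


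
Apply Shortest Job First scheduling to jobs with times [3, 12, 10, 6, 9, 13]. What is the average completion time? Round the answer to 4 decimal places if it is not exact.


SJF order (ascending): [3, 6, 9, 10, 12, 13]
Completion times:
  Job 1: burst=3, C=3
  Job 2: burst=6, C=9
  Job 3: burst=9, C=18
  Job 4: burst=10, C=28
  Job 5: burst=12, C=40
  Job 6: burst=13, C=53
Average completion = 151/6 = 25.1667

25.1667


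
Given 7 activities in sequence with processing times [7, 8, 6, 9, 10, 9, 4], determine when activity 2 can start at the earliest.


Activity 2 starts after activities 1 through 1 complete.
Predecessor durations: [7]
ES = 7 = 7

7


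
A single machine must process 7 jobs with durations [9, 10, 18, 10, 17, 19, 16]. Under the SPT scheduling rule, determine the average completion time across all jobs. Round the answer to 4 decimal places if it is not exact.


Sort jobs by processing time (SPT order): [9, 10, 10, 16, 17, 18, 19]
Compute completion times sequentially:
  Job 1: processing = 9, completes at 9
  Job 2: processing = 10, completes at 19
  Job 3: processing = 10, completes at 29
  Job 4: processing = 16, completes at 45
  Job 5: processing = 17, completes at 62
  Job 6: processing = 18, completes at 80
  Job 7: processing = 19, completes at 99
Sum of completion times = 343
Average completion time = 343/7 = 49.0

49.0


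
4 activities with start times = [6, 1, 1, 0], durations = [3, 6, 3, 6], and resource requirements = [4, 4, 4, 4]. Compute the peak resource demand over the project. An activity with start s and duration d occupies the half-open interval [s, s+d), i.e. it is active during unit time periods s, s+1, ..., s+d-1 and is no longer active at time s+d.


Each activity i is active on [start_i, start_i + duration_i).
Compute total resource usage per time slot:
  t=0: active resources = [4], total = 4
  t=1: active resources = [4, 4, 4], total = 12
  t=2: active resources = [4, 4, 4], total = 12
  t=3: active resources = [4, 4, 4], total = 12
  t=4: active resources = [4, 4], total = 8
  t=5: active resources = [4, 4], total = 8
  t=6: active resources = [4, 4], total = 8
  t=7: active resources = [4], total = 4
  t=8: active resources = [4], total = 4
Peak resource demand = 12

12


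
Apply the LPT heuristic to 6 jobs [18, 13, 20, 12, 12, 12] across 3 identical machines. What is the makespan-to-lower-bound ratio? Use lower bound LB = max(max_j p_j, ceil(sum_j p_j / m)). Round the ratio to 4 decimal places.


LPT order: [20, 18, 13, 12, 12, 12]
Machine loads after assignment: [32, 30, 25]
LPT makespan = 32
Lower bound = max(max_job, ceil(total/3)) = max(20, 29) = 29
Ratio = 32 / 29 = 1.1034

1.1034


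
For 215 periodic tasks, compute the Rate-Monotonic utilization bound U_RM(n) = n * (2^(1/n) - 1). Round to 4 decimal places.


Compute 2^(1/215) = 1.0032291429
Subtract 1: 1.0032291429 - 1 = 0.0032291429
Multiply by n: 215 * 0.0032291429 = 0.6942657235
Round to 4 dp: 0.6943

0.6943


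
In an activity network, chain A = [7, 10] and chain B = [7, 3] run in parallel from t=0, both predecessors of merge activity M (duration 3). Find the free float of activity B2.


ES(B2) = sum of predecessors on chain B = 7
EF(B2) = ES + duration = 7 + 3 = 10
Successor of B2 is M. ES(M) = max(sum(A), sum(B)) = max(17, 10) = 17
Free float = ES(successor) - EF(current) = 17 - 10 = 7

7


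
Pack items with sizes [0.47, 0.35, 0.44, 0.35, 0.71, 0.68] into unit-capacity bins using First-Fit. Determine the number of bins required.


Place items sequentially using First-Fit:
  Item 0.47 -> new Bin 1
  Item 0.35 -> Bin 1 (now 0.82)
  Item 0.44 -> new Bin 2
  Item 0.35 -> Bin 2 (now 0.79)
  Item 0.71 -> new Bin 3
  Item 0.68 -> new Bin 4
Total bins used = 4

4


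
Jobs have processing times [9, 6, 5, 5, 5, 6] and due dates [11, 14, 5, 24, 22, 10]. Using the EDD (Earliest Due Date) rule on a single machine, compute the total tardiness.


Sort by due date (EDD order): [(5, 5), (6, 10), (9, 11), (6, 14), (5, 22), (5, 24)]
Compute completion times and tardiness:
  Job 1: p=5, d=5, C=5, tardiness=max(0,5-5)=0
  Job 2: p=6, d=10, C=11, tardiness=max(0,11-10)=1
  Job 3: p=9, d=11, C=20, tardiness=max(0,20-11)=9
  Job 4: p=6, d=14, C=26, tardiness=max(0,26-14)=12
  Job 5: p=5, d=22, C=31, tardiness=max(0,31-22)=9
  Job 6: p=5, d=24, C=36, tardiness=max(0,36-24)=12
Total tardiness = 43

43


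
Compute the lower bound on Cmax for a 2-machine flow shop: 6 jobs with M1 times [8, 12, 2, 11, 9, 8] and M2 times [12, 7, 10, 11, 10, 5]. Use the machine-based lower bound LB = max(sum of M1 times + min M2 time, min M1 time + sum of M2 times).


LB1 = sum(M1 times) + min(M2 times) = 50 + 5 = 55
LB2 = min(M1 times) + sum(M2 times) = 2 + 55 = 57
Lower bound = max(LB1, LB2) = max(55, 57) = 57

57


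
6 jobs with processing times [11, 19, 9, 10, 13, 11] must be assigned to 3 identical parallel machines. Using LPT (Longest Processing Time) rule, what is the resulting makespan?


Sort jobs in decreasing order (LPT): [19, 13, 11, 11, 10, 9]
Assign each job to the least loaded machine:
  Machine 1: jobs [19, 9], load = 28
  Machine 2: jobs [13, 10], load = 23
  Machine 3: jobs [11, 11], load = 22
Makespan = max load = 28

28


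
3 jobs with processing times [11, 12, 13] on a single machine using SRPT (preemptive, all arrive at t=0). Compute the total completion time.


Since all jobs arrive at t=0, SRPT equals SPT ordering.
SPT order: [11, 12, 13]
Completion times:
  Job 1: p=11, C=11
  Job 2: p=12, C=23
  Job 3: p=13, C=36
Total completion time = 11 + 23 + 36 = 70

70


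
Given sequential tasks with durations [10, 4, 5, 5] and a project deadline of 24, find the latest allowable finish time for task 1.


LF(activity 1) = deadline - sum of successor durations
Successors: activities 2 through 4 with durations [4, 5, 5]
Sum of successor durations = 14
LF = 24 - 14 = 10

10


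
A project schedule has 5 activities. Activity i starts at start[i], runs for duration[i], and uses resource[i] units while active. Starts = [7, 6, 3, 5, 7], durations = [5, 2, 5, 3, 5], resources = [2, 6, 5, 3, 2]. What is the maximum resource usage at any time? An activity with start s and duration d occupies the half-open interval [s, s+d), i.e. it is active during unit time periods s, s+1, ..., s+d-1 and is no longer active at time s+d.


Each activity i is active on [start_i, start_i + duration_i).
Compute total resource usage per time slot:
  t=0: active resources = [], total = 0
  t=1: active resources = [], total = 0
  t=2: active resources = [], total = 0
  t=3: active resources = [5], total = 5
  t=4: active resources = [5], total = 5
  t=5: active resources = [5, 3], total = 8
  t=6: active resources = [6, 5, 3], total = 14
  t=7: active resources = [2, 6, 5, 3, 2], total = 18
  t=8: active resources = [2, 2], total = 4
  t=9: active resources = [2, 2], total = 4
  t=10: active resources = [2, 2], total = 4
  t=11: active resources = [2, 2], total = 4
Peak resource demand = 18

18


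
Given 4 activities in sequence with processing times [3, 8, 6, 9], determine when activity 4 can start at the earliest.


Activity 4 starts after activities 1 through 3 complete.
Predecessor durations: [3, 8, 6]
ES = 3 + 8 + 6 = 17

17


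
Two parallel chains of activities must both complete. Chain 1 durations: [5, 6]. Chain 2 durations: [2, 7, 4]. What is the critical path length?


Path A total = 5 + 6 = 11
Path B total = 2 + 7 + 4 = 13
Critical path = longest path = max(11, 13) = 13

13


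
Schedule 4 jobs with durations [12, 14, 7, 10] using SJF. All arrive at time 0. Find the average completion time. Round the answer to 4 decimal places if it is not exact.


SJF order (ascending): [7, 10, 12, 14]
Completion times:
  Job 1: burst=7, C=7
  Job 2: burst=10, C=17
  Job 3: burst=12, C=29
  Job 4: burst=14, C=43
Average completion = 96/4 = 24.0

24.0


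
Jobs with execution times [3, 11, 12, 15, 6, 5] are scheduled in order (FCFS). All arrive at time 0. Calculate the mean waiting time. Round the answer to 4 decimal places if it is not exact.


FCFS order (as given): [3, 11, 12, 15, 6, 5]
Waiting times:
  Job 1: wait = 0
  Job 2: wait = 3
  Job 3: wait = 14
  Job 4: wait = 26
  Job 5: wait = 41
  Job 6: wait = 47
Sum of waiting times = 131
Average waiting time = 131/6 = 21.8333

21.8333


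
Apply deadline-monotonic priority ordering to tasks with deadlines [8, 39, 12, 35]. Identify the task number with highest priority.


Sort tasks by relative deadline (ascending):
  Task 1: deadline = 8
  Task 3: deadline = 12
  Task 4: deadline = 35
  Task 2: deadline = 39
Priority order (highest first): [1, 3, 4, 2]
Highest priority task = 1

1


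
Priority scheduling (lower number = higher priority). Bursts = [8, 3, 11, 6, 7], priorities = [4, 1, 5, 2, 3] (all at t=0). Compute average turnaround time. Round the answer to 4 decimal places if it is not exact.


Sort by priority (ascending = highest first):
Order: [(1, 3), (2, 6), (3, 7), (4, 8), (5, 11)]
Completion times:
  Priority 1, burst=3, C=3
  Priority 2, burst=6, C=9
  Priority 3, burst=7, C=16
  Priority 4, burst=8, C=24
  Priority 5, burst=11, C=35
Average turnaround = 87/5 = 17.4

17.4


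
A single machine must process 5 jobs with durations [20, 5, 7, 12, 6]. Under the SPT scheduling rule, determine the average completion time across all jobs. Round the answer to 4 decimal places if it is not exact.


Sort jobs by processing time (SPT order): [5, 6, 7, 12, 20]
Compute completion times sequentially:
  Job 1: processing = 5, completes at 5
  Job 2: processing = 6, completes at 11
  Job 3: processing = 7, completes at 18
  Job 4: processing = 12, completes at 30
  Job 5: processing = 20, completes at 50
Sum of completion times = 114
Average completion time = 114/5 = 22.8

22.8


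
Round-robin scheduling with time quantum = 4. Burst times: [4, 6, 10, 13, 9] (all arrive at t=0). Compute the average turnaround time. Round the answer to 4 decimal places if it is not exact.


Time quantum = 4
Execution trace:
  J1 runs 4 units, time = 4
  J2 runs 4 units, time = 8
  J3 runs 4 units, time = 12
  J4 runs 4 units, time = 16
  J5 runs 4 units, time = 20
  J2 runs 2 units, time = 22
  J3 runs 4 units, time = 26
  J4 runs 4 units, time = 30
  J5 runs 4 units, time = 34
  J3 runs 2 units, time = 36
  J4 runs 4 units, time = 40
  J5 runs 1 units, time = 41
  J4 runs 1 units, time = 42
Finish times: [4, 22, 36, 42, 41]
Average turnaround = 145/5 = 29.0

29.0


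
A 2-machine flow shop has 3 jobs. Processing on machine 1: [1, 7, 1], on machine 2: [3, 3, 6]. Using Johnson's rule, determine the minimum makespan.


Apply Johnson's rule:
  Group 1 (a <= b): [(1, 1, 3), (3, 1, 6)]
  Group 2 (a > b): [(2, 7, 3)]
Optimal job order: [1, 3, 2]
Schedule:
  Job 1: M1 done at 1, M2 done at 4
  Job 3: M1 done at 2, M2 done at 10
  Job 2: M1 done at 9, M2 done at 13
Makespan = 13

13


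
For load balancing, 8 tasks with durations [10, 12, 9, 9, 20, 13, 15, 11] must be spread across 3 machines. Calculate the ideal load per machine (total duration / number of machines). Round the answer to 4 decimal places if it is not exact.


Total processing time = 10 + 12 + 9 + 9 + 20 + 13 + 15 + 11 = 99
Number of machines = 3
Ideal balanced load = 99 / 3 = 33.0

33.0


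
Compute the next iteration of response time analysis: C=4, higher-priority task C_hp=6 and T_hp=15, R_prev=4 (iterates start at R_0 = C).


R_next = C + ceil(R_prev / T_hp) * C_hp
ceil(4 / 15) = ceil(0.2667) = 1
Interference = 1 * 6 = 6
R_next = 4 + 6 = 10

10


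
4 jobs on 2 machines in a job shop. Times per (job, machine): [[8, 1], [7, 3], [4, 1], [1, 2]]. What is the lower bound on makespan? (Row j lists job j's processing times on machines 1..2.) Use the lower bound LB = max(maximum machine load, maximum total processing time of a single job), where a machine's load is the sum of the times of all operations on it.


Machine loads:
  Machine 1: 8 + 7 + 4 + 1 = 20
  Machine 2: 1 + 3 + 1 + 2 = 7
Max machine load = 20
Job totals:
  Job 1: 9
  Job 2: 10
  Job 3: 5
  Job 4: 3
Max job total = 10
Lower bound = max(20, 10) = 20

20


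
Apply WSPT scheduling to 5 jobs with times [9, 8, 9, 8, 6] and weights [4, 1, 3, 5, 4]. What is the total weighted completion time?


Compute p/w ratios and sort ascending (WSPT): [(6, 4), (8, 5), (9, 4), (9, 3), (8, 1)]
Compute weighted completion times:
  Job (p=6,w=4): C=6, w*C=4*6=24
  Job (p=8,w=5): C=14, w*C=5*14=70
  Job (p=9,w=4): C=23, w*C=4*23=92
  Job (p=9,w=3): C=32, w*C=3*32=96
  Job (p=8,w=1): C=40, w*C=1*40=40
Total weighted completion time = 322

322


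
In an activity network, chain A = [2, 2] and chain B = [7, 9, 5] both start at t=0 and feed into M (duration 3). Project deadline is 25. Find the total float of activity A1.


Forward pass: ES(A1) = sum of predecessors on chain A = 0
EF = ES + duration = 0 + 2 = 2
Backward pass: LF(M) = deadline = 25; LS(M) = 25 - 3 = 22
LF(A1) = LS(M) - sum(successors on chain A) = 22 - 2 = 20
LS = LF - duration = 20 - 2 = 18
Total float = LS - ES = 18 - 0 = 18

18


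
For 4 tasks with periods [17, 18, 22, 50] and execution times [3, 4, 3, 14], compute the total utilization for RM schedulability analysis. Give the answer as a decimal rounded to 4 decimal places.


Compute individual utilizations (exact fractions):
  Task 1: C/T = 3/17 (approx. 0.1765)
  Task 2: C/T = 4/18 = 2/9 (approx. 0.2222)
  Task 3: C/T = 3/22 (approx. 0.1364)
  Task 4: C/T = 14/50 = 7/25 (approx. 0.28)
Total utilization U = 3/17 + 2/9 + 3/22 + 7/25 = 68587/84150
Rounded to 4 decimal places: U = 0.8151
RM (Liu & Layland) bound for 4 tasks = 0.756828; compare with U = 68587/84150 (approx. 0.815056)
bound < U <= 1, so the RM sufficient condition is not met (inconclusive; an exact test such as response-time analysis is needed).

0.8151


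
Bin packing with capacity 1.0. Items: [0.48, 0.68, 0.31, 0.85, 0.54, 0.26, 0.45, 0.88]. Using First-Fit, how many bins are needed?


Place items sequentially using First-Fit:
  Item 0.48 -> new Bin 1
  Item 0.68 -> new Bin 2
  Item 0.31 -> Bin 1 (now 0.79)
  Item 0.85 -> new Bin 3
  Item 0.54 -> new Bin 4
  Item 0.26 -> Bin 2 (now 0.94)
  Item 0.45 -> Bin 4 (now 0.99)
  Item 0.88 -> new Bin 5
Total bins used = 5

5


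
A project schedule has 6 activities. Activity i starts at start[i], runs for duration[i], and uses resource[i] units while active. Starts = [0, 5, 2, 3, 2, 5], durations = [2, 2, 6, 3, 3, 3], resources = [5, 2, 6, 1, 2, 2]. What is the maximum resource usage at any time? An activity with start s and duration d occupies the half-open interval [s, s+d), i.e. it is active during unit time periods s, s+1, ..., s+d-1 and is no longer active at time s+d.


Each activity i is active on [start_i, start_i + duration_i).
Compute total resource usage per time slot:
  t=0: active resources = [5], total = 5
  t=1: active resources = [5], total = 5
  t=2: active resources = [6, 2], total = 8
  t=3: active resources = [6, 1, 2], total = 9
  t=4: active resources = [6, 1, 2], total = 9
  t=5: active resources = [2, 6, 1, 2], total = 11
  t=6: active resources = [2, 6, 2], total = 10
  t=7: active resources = [6, 2], total = 8
Peak resource demand = 11

11


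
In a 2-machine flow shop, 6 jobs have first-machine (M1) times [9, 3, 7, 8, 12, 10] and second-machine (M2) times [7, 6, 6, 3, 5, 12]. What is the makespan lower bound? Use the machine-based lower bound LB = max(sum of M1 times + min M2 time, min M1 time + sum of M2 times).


LB1 = sum(M1 times) + min(M2 times) = 49 + 3 = 52
LB2 = min(M1 times) + sum(M2 times) = 3 + 39 = 42
Lower bound = max(LB1, LB2) = max(52, 42) = 52

52


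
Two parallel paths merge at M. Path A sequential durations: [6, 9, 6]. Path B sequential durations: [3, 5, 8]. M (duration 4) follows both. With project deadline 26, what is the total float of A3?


Forward pass: ES(A3) = sum of predecessors on chain A = 15
EF = ES + duration = 15 + 6 = 21
Backward pass: LF(M) = deadline = 26; LS(M) = 26 - 4 = 22
LF(A3) = LS(M) - sum(successors on chain A) = 22 - 0 = 22
LS = LF - duration = 22 - 6 = 16
Total float = LS - ES = 16 - 15 = 1

1


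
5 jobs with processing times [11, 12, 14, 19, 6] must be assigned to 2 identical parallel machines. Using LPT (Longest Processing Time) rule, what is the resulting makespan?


Sort jobs in decreasing order (LPT): [19, 14, 12, 11, 6]
Assign each job to the least loaded machine:
  Machine 1: jobs [19, 11], load = 30
  Machine 2: jobs [14, 12, 6], load = 32
Makespan = max load = 32

32


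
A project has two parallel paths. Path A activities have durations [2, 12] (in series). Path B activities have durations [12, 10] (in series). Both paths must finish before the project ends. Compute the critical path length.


Path A total = 2 + 12 = 14
Path B total = 12 + 10 = 22
Critical path = longest path = max(14, 22) = 22

22


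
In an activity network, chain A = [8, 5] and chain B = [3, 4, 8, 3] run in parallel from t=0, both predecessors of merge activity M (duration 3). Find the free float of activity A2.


ES(A2) = sum of predecessors on chain A = 8
EF(A2) = ES + duration = 8 + 5 = 13
Successor of A2 is M. ES(M) = max(sum(A), sum(B)) = max(13, 18) = 18
Free float = ES(successor) - EF(current) = 18 - 13 = 5

5


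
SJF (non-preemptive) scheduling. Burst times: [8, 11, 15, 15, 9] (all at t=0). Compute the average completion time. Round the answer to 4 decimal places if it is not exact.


SJF order (ascending): [8, 9, 11, 15, 15]
Completion times:
  Job 1: burst=8, C=8
  Job 2: burst=9, C=17
  Job 3: burst=11, C=28
  Job 4: burst=15, C=43
  Job 5: burst=15, C=58
Average completion = 154/5 = 30.8

30.8


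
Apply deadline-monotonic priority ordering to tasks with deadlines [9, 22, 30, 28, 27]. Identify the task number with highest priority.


Sort tasks by relative deadline (ascending):
  Task 1: deadline = 9
  Task 2: deadline = 22
  Task 5: deadline = 27
  Task 4: deadline = 28
  Task 3: deadline = 30
Priority order (highest first): [1, 2, 5, 4, 3]
Highest priority task = 1

1


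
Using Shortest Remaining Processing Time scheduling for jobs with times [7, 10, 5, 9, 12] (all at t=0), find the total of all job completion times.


Since all jobs arrive at t=0, SRPT equals SPT ordering.
SPT order: [5, 7, 9, 10, 12]
Completion times:
  Job 1: p=5, C=5
  Job 2: p=7, C=12
  Job 3: p=9, C=21
  Job 4: p=10, C=31
  Job 5: p=12, C=43
Total completion time = 5 + 12 + 21 + 31 + 43 = 112

112


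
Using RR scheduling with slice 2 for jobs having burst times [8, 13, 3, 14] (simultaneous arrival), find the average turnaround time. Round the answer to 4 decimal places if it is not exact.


Time quantum = 2
Execution trace:
  J1 runs 2 units, time = 2
  J2 runs 2 units, time = 4
  J3 runs 2 units, time = 6
  J4 runs 2 units, time = 8
  J1 runs 2 units, time = 10
  J2 runs 2 units, time = 12
  J3 runs 1 units, time = 13
  J4 runs 2 units, time = 15
  J1 runs 2 units, time = 17
  J2 runs 2 units, time = 19
  J4 runs 2 units, time = 21
  J1 runs 2 units, time = 23
  J2 runs 2 units, time = 25
  J4 runs 2 units, time = 27
  J2 runs 2 units, time = 29
  J4 runs 2 units, time = 31
  J2 runs 2 units, time = 33
  J4 runs 2 units, time = 35
  J2 runs 1 units, time = 36
  J4 runs 2 units, time = 38
Finish times: [23, 36, 13, 38]
Average turnaround = 110/4 = 27.5

27.5


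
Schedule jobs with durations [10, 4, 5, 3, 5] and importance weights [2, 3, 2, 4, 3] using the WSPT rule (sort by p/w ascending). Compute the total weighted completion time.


Compute p/w ratios and sort ascending (WSPT): [(3, 4), (4, 3), (5, 3), (5, 2), (10, 2)]
Compute weighted completion times:
  Job (p=3,w=4): C=3, w*C=4*3=12
  Job (p=4,w=3): C=7, w*C=3*7=21
  Job (p=5,w=3): C=12, w*C=3*12=36
  Job (p=5,w=2): C=17, w*C=2*17=34
  Job (p=10,w=2): C=27, w*C=2*27=54
Total weighted completion time = 157

157


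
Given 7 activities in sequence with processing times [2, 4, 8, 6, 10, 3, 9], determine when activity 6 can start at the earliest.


Activity 6 starts after activities 1 through 5 complete.
Predecessor durations: [2, 4, 8, 6, 10]
ES = 2 + 4 + 8 + 6 + 10 = 30

30


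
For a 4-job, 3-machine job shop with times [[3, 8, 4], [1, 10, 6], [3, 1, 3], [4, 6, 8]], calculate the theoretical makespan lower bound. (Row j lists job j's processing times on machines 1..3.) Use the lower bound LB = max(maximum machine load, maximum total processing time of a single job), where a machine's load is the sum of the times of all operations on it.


Machine loads:
  Machine 1: 3 + 1 + 3 + 4 = 11
  Machine 2: 8 + 10 + 1 + 6 = 25
  Machine 3: 4 + 6 + 3 + 8 = 21
Max machine load = 25
Job totals:
  Job 1: 15
  Job 2: 17
  Job 3: 7
  Job 4: 18
Max job total = 18
Lower bound = max(25, 18) = 25

25


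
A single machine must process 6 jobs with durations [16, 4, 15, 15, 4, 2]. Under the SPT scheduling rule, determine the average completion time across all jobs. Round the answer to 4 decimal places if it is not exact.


Sort jobs by processing time (SPT order): [2, 4, 4, 15, 15, 16]
Compute completion times sequentially:
  Job 1: processing = 2, completes at 2
  Job 2: processing = 4, completes at 6
  Job 3: processing = 4, completes at 10
  Job 4: processing = 15, completes at 25
  Job 5: processing = 15, completes at 40
  Job 6: processing = 16, completes at 56
Sum of completion times = 139
Average completion time = 139/6 = 23.1667

23.1667


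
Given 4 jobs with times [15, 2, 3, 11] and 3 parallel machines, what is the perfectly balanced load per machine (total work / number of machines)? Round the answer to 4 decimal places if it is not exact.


Total processing time = 15 + 2 + 3 + 11 = 31
Number of machines = 3
Ideal balanced load = 31 / 3 = 10.3333

10.3333


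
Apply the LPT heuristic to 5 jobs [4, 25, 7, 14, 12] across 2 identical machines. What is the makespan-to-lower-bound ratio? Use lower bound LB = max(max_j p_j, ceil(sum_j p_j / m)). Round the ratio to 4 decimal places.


LPT order: [25, 14, 12, 7, 4]
Machine loads after assignment: [32, 30]
LPT makespan = 32
Lower bound = max(max_job, ceil(total/2)) = max(25, 31) = 31
Ratio = 32 / 31 = 1.0323

1.0323


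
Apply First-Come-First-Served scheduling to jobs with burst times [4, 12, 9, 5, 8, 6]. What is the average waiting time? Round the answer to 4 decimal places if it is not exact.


FCFS order (as given): [4, 12, 9, 5, 8, 6]
Waiting times:
  Job 1: wait = 0
  Job 2: wait = 4
  Job 3: wait = 16
  Job 4: wait = 25
  Job 5: wait = 30
  Job 6: wait = 38
Sum of waiting times = 113
Average waiting time = 113/6 = 18.8333

18.8333


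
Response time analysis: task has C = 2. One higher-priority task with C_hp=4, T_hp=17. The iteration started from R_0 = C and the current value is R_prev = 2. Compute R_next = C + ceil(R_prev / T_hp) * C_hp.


R_next = C + ceil(R_prev / T_hp) * C_hp
ceil(2 / 17) = ceil(0.1176) = 1
Interference = 1 * 4 = 4
R_next = 2 + 4 = 6

6


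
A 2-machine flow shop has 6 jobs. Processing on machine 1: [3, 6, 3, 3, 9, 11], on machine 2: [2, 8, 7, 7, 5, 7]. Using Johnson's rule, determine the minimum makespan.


Apply Johnson's rule:
  Group 1 (a <= b): [(3, 3, 7), (4, 3, 7), (2, 6, 8)]
  Group 2 (a > b): [(6, 11, 7), (5, 9, 5), (1, 3, 2)]
Optimal job order: [3, 4, 2, 6, 5, 1]
Schedule:
  Job 3: M1 done at 3, M2 done at 10
  Job 4: M1 done at 6, M2 done at 17
  Job 2: M1 done at 12, M2 done at 25
  Job 6: M1 done at 23, M2 done at 32
  Job 5: M1 done at 32, M2 done at 37
  Job 1: M1 done at 35, M2 done at 39
Makespan = 39

39


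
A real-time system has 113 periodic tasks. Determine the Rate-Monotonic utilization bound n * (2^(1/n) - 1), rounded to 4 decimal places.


Compute 2^(1/113) = 1.0061528976
Subtract 1: 1.0061528976 - 1 = 0.0061528976
Multiply by n: 113 * 0.0061528976 = 0.6952774288
Round to 4 dp: 0.6953

0.6953


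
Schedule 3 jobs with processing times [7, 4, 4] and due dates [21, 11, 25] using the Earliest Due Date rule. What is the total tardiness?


Sort by due date (EDD order): [(4, 11), (7, 21), (4, 25)]
Compute completion times and tardiness:
  Job 1: p=4, d=11, C=4, tardiness=max(0,4-11)=0
  Job 2: p=7, d=21, C=11, tardiness=max(0,11-21)=0
  Job 3: p=4, d=25, C=15, tardiness=max(0,15-25)=0
Total tardiness = 0

0


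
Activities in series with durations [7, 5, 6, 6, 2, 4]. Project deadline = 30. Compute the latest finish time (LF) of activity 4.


LF(activity 4) = deadline - sum of successor durations
Successors: activities 5 through 6 with durations [2, 4]
Sum of successor durations = 6
LF = 30 - 6 = 24

24


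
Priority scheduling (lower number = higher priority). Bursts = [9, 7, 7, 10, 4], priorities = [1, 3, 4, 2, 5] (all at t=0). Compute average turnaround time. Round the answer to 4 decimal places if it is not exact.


Sort by priority (ascending = highest first):
Order: [(1, 9), (2, 10), (3, 7), (4, 7), (5, 4)]
Completion times:
  Priority 1, burst=9, C=9
  Priority 2, burst=10, C=19
  Priority 3, burst=7, C=26
  Priority 4, burst=7, C=33
  Priority 5, burst=4, C=37
Average turnaround = 124/5 = 24.8

24.8


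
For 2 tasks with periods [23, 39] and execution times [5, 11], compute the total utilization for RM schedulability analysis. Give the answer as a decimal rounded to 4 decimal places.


Compute individual utilizations (exact fractions):
  Task 1: C/T = 5/23 (approx. 0.2174)
  Task 2: C/T = 11/39 (approx. 0.2821)
Total utilization U = 5/23 + 11/39 = 448/897
Rounded to 4 decimal places: U = 0.4994
RM (Liu & Layland) bound for 2 tasks = 0.828427; compare with U = 448/897 (approx. 0.499443)
U <= bound, so schedulable by RM sufficient condition.

0.4994


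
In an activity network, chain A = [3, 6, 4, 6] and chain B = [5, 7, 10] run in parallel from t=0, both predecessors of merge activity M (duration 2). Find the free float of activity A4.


ES(A4) = sum of predecessors on chain A = 13
EF(A4) = ES + duration = 13 + 6 = 19
Successor of A4 is M. ES(M) = max(sum(A), sum(B)) = max(19, 22) = 22
Free float = ES(successor) - EF(current) = 22 - 19 = 3

3


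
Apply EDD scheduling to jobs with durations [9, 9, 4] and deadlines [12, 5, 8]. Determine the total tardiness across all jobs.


Sort by due date (EDD order): [(9, 5), (4, 8), (9, 12)]
Compute completion times and tardiness:
  Job 1: p=9, d=5, C=9, tardiness=max(0,9-5)=4
  Job 2: p=4, d=8, C=13, tardiness=max(0,13-8)=5
  Job 3: p=9, d=12, C=22, tardiness=max(0,22-12)=10
Total tardiness = 19

19


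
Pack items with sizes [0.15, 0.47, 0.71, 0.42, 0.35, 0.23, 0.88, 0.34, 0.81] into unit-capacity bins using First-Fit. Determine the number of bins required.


Place items sequentially using First-Fit:
  Item 0.15 -> new Bin 1
  Item 0.47 -> Bin 1 (now 0.62)
  Item 0.71 -> new Bin 2
  Item 0.42 -> new Bin 3
  Item 0.35 -> Bin 1 (now 0.97)
  Item 0.23 -> Bin 2 (now 0.94)
  Item 0.88 -> new Bin 4
  Item 0.34 -> Bin 3 (now 0.76)
  Item 0.81 -> new Bin 5
Total bins used = 5

5


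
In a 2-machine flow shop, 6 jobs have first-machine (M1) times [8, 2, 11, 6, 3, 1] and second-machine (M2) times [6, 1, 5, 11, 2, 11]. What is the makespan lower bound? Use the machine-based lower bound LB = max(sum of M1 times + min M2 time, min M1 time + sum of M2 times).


LB1 = sum(M1 times) + min(M2 times) = 31 + 1 = 32
LB2 = min(M1 times) + sum(M2 times) = 1 + 36 = 37
Lower bound = max(LB1, LB2) = max(32, 37) = 37

37


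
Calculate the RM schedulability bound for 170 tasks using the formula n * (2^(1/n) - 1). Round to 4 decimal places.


Compute 2^(1/170) = 1.0040856600
Subtract 1: 1.0040856600 - 1 = 0.0040856600
Multiply by n: 170 * 0.0040856600 = 0.6945622000
Round to 4 dp: 0.6946

0.6946
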